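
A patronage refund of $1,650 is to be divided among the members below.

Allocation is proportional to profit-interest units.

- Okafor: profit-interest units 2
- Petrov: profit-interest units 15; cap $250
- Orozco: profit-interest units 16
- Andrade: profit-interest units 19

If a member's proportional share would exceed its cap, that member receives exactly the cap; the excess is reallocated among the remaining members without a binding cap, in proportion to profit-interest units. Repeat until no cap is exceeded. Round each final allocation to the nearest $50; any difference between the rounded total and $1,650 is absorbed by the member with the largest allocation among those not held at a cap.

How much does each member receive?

Combined profit-interest units = 52.
Proportional shares (ignoring caps): Okafor 63.46; Petrov 475.96; Orozco 507.69; Andrade 602.88.
Cap binds for Petrov ($250); residual $1,400 reallocated over remaining profit-interest units 37.
Redistributed shares: Okafor 75.68 → $100; Orozco 605.41 → $600; Andrade 718.92 → $700.

Okafor: $100 · Petrov: $250 · Orozco: $600 · Andrade: $700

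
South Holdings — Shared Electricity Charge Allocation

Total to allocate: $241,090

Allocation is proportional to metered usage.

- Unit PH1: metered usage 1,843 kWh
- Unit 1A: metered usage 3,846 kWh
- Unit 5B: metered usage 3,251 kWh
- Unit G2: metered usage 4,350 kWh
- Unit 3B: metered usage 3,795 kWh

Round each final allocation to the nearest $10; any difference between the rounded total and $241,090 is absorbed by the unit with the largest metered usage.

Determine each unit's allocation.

Combined metered usage = 1,843 + 3,846 + 3,251 + 4,350 + 3,795 = 17,085.
Raw shares: Unit PH1 26,006.96; Unit 1A 54,271.71; Unit 5B 45,875.54; Unit G2 61,383.76; Unit 3B 53,552.04.
Rounded to nearest $10: Unit PH1 $26,010; Unit 1A $54,270; Unit 5B $45,880; Unit G2 $61,380; Unit 3B $53,550. Sum = $241,090.
No rounding difference to absorb.

Unit PH1: $26,010; Unit 1A: $54,270; Unit 5B: $45,880; Unit G2: $61,380; Unit 3B: $53,550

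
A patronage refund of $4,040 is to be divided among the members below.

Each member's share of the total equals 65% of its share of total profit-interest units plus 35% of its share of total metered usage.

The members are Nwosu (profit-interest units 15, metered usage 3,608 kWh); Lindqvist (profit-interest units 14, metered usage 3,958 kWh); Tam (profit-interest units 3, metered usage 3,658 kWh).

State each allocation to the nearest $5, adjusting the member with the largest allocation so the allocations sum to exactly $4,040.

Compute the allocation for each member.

Totals — profit-interest units 32, metered usage 11,224.
Blended shares (65% profit-interest units + 35% metered usage): Nwosu 0.4172; Lindqvist 0.4078; Tam 0.1750.
Pro-rata amounts: Nwosu 1,685.47; Lindqvist 1,647.504; Tam 707.02.
Rounded to nearest $5: Nwosu $1,685; Lindqvist $1,650; Tam $705. Sum = $4,040.
Rounded total matches; no reconciliation needed.

Nwosu: $1,685; Lindqvist: $1,650; Tam: $705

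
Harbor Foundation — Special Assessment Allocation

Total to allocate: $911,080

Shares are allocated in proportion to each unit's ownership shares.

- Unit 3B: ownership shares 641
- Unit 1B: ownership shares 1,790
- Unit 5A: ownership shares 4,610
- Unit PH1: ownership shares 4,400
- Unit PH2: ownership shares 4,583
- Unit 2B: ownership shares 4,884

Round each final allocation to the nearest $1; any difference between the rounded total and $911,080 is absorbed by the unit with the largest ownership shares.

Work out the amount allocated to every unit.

Sum of ownership shares: 641 + 1,790 + 4,610 + 4,400 + 4,583 + 4,884 = 20,908.
Pro-rata amounts: Unit 3B 27,932.00; Unit 1B 78,000.44; Unit 5A 200,883.81; Unit PH1 191,732.93; Unit PH2 199,707.27; Unit 2B 212,823.55.
Rounded to nearest $1: Unit 3B $27,932; Unit 1B $78,000; Unit 5A $200,884; Unit PH1 $191,733; Unit PH2 $199,707; Unit 2B $212,824. Sum = $911,080.
Rounded total matches; no reconciliation needed.

Unit 3B: $27,932; Unit 1B: $78,000; Unit 5A: $200,884; Unit PH1: $191,733; Unit PH2: $199,707; Unit 2B: $212,824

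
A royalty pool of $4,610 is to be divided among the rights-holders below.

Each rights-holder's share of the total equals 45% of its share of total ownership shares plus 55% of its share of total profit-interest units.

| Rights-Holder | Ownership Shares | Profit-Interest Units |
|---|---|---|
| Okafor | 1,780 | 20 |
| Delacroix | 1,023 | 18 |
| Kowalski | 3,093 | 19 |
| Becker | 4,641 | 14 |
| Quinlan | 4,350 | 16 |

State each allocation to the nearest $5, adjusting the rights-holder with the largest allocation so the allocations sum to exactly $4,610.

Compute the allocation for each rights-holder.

Okafor: $830; Delacroix: $665; Kowalski: $985; Becker: $1,055; Quinlan: $1,075

Ownership shares total 14,887; profit-interest units total 87.
Blended shares (45% ownership shares + 55% profit-interest units): Okafor 0.1802; Delacroix 0.1447; Kowalski 0.2136; Becker 0.2288; Quinlan 0.2326.
Pro-rata amounts: Okafor 830.92; Delacroix 667.14; Kowalski 984.74; Becker 1,054.73; Quinlan 1,072.47.
After rounding ($5): Okafor $830; Delacroix $665; Kowalski $985; Becker $1,055; Quinlan $1,070. Sum = $4,605.
Difference $4,610 − $4,605 = +$5 applied to largest allocation (Quinlan): Quinlan becomes $1,075.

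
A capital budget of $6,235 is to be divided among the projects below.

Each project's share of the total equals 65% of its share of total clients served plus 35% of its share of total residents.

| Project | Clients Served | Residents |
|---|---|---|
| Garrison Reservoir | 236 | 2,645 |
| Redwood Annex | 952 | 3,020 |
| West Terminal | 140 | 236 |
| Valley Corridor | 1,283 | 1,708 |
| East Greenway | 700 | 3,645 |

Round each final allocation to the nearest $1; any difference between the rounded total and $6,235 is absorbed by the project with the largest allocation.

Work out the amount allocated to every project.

Garrison Reservoir: $802 · Redwood Annex: $1,751 · West Terminal: $217 · Valley Corridor: $1,901 · East Greenway: $1,564

Clients served total 3,311; residents total 11,254.
Combined weights (65% clients served + 35% residents): Garrison Reservoir 0.1286; Redwood Annex 0.2808; West Terminal 0.0348; Valley Corridor 0.3050; East Greenway 0.2508.
Raw shares: Garrison Reservoir 801.76; Redwood Annex 1,750.88; West Terminal 217.13; Valley Corridor 1,901.62; East Greenway 1,563.62.
After rounding ($1): Garrison Reservoir $802; Redwood Annex $1,751; West Terminal $217; Valley Corridor $1,902; East Greenway $1,564. Sum = $6,236.
Difference $6,235 − $6,236 = −$1 applied to largest allocation (Valley Corridor): Valley Corridor becomes $1,901.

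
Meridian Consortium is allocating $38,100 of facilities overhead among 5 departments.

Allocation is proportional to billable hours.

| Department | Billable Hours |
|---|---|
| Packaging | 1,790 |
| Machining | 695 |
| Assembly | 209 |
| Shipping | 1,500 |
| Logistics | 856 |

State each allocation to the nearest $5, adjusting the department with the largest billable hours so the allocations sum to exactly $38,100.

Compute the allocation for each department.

Packaging: $13,505 · Machining: $5,245 · Assembly: $1,575 · Shipping: $11,315 · Logistics: $6,460

Billable hours total: 1,790 + 695 + 209 + 1,500 + 856 = 5,050.
Pro-rata amounts: Packaging 13,504.75; Machining 5,243.47; Assembly 1,576.81; Shipping 11,316.83; Logistics 6,458.14.
Rounded to nearest $5: Packaging $13,505; Machining $5,245; Assembly $1,575; Shipping $11,315; Logistics $6,460. Sum = $38,100.
Sum already equals the total — no adjustment.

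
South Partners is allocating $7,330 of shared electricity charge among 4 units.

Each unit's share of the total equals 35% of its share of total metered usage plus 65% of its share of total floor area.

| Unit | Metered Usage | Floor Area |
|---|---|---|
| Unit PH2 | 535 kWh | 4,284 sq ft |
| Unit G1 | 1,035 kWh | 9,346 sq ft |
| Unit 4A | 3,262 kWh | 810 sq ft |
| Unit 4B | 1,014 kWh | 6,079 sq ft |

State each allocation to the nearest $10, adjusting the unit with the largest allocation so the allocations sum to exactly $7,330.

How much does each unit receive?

Metered usage total 5,846; floor area total 20,519.
Composite weights (35% metered usage + 65% floor area): Unit PH2 0.1677; Unit G1 0.3580; Unit 4A 0.2210; Unit 4B 0.2533.
Pro-rata amounts: Unit PH2 1,229.53; Unit G1 2,624.34; Unit 4A 1,619.60; Unit 4B 1,856.53.
Rounded to nearest $10: Unit PH2 $1,230; Unit G1 $2,620; Unit 4A $1,620; Unit 4B $1,860. Sum = $7,330.
No rounding difference to absorb.

Unit PH2: $1,230 | Unit G1: $2,620 | Unit 4A: $1,620 | Unit 4B: $1,860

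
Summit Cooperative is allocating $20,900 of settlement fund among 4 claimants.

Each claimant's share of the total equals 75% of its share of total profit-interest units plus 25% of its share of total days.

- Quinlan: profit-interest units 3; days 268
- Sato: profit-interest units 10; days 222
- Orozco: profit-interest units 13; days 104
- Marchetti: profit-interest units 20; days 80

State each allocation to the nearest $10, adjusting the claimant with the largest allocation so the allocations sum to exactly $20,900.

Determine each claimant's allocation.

Quinlan: $3,100; Sato: $5,130; Orozco: $5,240; Marchetti: $7,430

Totals — profit-interest units 46, days 674.
Blended shares (75% profit-interest units + 25% days): Quinlan 0.1483; Sato 0.2454; Orozco 0.2505; Marchetti 0.3558.
Raw shares: Quinlan 3,099.88; Sato 5,128.60; Orozco 5,236.12; Marchetti 7,435.40.
At nearest $10: Quinlan $3,100; Sato $5,130; Orozco $5,240; Marchetti $7,440. Sum = $20,910.
Difference $20,900 − $20,910 = −$10 applied to largest allocation (Marchetti): Marchetti becomes $7,430.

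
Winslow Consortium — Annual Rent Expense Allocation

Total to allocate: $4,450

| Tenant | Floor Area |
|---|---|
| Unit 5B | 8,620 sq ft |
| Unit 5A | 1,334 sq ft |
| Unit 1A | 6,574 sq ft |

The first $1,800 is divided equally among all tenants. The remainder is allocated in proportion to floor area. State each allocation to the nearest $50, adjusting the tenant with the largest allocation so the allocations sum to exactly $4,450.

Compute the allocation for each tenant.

First tranche $1,800 split equally: $600 each.
Remainder $2,650 by floor area (total 16,528): Unit 5B 1,382.08 → $1,400; Unit 5A 213.89 → $200; Unit 1A 1,054.04 → $1,050.
Totals: Unit 5B $600 + $1,400 = $2,000; Unit 5A $600 + $200 = $800; Unit 1A $600 + $1,050 = $1,650.

Unit 5B: $2,000 | Unit 5A: $800 | Unit 1A: $1,650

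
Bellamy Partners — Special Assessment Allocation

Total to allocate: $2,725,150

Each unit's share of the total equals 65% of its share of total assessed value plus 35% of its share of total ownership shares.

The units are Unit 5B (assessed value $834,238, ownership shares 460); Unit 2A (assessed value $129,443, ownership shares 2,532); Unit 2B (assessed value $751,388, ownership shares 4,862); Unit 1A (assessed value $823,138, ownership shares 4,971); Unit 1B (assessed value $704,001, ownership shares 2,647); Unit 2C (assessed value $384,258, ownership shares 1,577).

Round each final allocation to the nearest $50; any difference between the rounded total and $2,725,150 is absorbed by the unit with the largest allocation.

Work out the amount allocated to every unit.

Unit 5B: $433,200 · Unit 2A: $204,900 · Unit 2B: $639,000 · Unit 1A: $680,200 · Unit 1B: $491,950 · Unit 2C: $275,900

Totals — assessed value 3,626,466, ownership shares 17,049.
Composite weights (65% assessed value + 35% ownership shares): Unit 5B 0.1590; Unit 2A 0.0752; Unit 2B 0.2345; Unit 1A 0.2496; Unit 1B 0.1805; Unit 2C 0.1012.
Proportional shares: Unit 5B 433,218.19; Unit 2A 204,878.61; Unit 2B 639,019.01; Unit 1A 680,163.28; Unit 1B 491,955.15; Unit 2C 275,915.75.
Rounded to nearest $50: Unit 5B $433,200; Unit 2A $204,900; Unit 2B $639,000; Unit 1A $680,150; Unit 1B $491,950; Unit 2C $275,900. Sum = $2,725,100.
Difference $2,725,150 − $2,725,100 = +$50 applied to largest allocation (Unit 1A): Unit 1A becomes $680,200.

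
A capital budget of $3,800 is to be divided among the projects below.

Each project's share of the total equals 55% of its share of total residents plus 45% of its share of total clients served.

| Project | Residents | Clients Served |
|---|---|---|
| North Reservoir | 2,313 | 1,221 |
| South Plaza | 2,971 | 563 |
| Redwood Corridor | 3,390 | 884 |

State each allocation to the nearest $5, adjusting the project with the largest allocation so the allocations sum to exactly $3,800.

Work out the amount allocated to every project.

Residents total 8,674; clients served total 2,668.
Combined weights (55% residents + 45% clients served): North Reservoir 0.3526; South Plaza 0.2833; Redwood Corridor 0.3641.
Pro-rata amounts: North Reservoir 1,339.89; South Plaza 1,076.71; Redwood Corridor 1,383.40.
Rounded to nearest $5: North Reservoir $1,340; South Plaza $1,075; Redwood Corridor $1,385. Sum = $3,800.
Rounded total matches; no reconciliation needed.

North Reservoir: $1,340 | South Plaza: $1,075 | Redwood Corridor: $1,385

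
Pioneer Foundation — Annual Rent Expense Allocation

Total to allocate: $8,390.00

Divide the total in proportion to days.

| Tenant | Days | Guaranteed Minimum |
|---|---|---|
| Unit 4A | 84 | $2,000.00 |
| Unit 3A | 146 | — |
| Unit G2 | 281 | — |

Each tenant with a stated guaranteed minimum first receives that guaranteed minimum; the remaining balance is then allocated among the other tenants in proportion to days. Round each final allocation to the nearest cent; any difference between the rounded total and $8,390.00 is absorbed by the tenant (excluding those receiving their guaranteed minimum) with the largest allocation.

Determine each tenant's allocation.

Unit 4A: $2,000.00 · Unit 3A: $2,184.87 · Unit G2: $4,205.13

Fund the minimums — Unit 4A $2,000.00. Balance $6,390.00.
Balance split over remaining days 427: Unit 3A 2,184.8712 → $2,184.87; Unit G2 4,205.1288 → $4,205.13.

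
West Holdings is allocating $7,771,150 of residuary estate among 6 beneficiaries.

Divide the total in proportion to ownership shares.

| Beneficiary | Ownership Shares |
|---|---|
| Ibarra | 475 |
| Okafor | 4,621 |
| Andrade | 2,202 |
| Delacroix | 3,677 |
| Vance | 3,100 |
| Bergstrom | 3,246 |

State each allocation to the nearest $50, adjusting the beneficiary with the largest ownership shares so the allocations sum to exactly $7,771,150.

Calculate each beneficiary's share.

Ibarra: $213,100; Okafor: $2,073,200; Andrade: $987,950; Delacroix: $1,649,700; Vance: $1,390,850; Bergstrom: $1,456,350

Combined ownership shares = 17,321.
Proportional shares: Ibarra 475/17,321 × $7,771,150 = 213,111.04; Okafor 4,621/17,321 × $7,771,150 = 2,073,233.89; Andrade 2,202/17,321 × $7,771,150 = 987,937.90; Delacroix 3,677/17,321 × $7,771,150 = 1,649,703.74; Vance 3,100/17,321 × $7,771,150 = 1,390,829.92; Bergstrom 3,246/17,321 × $7,771,150 = 1,456,333.52.
After rounding ($50): Ibarra $213,100; Okafor $2,073,250; Andrade $987,950; Delacroix $1,649,700; Vance $1,390,850; Bergstrom $1,456,350. Sum = $7,771,200.
Difference $7,771,150 − $7,771,200 = −$50 applied to largest ownership shares (Okafor): Okafor becomes $2,073,200.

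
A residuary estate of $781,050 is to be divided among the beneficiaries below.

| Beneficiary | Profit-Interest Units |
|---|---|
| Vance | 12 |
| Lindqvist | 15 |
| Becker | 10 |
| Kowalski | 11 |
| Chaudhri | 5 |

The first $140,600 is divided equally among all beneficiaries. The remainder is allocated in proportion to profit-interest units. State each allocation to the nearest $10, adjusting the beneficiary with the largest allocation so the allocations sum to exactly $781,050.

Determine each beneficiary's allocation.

Vance: $173,130; Lindqvist: $209,380; Becker: $148,960; Kowalski: $161,040; Chaudhri: $88,540

Equal tier: $140,600 ÷ 5 = $28,120 apiece.
Remainder $640,450 by profit-interest units (total 53): Vance 145,007.55 → $145,010; Lindqvist 181,259.43 → $181,260; Becker 120,839.62 → $120,840; Kowalski 132,923.58 → $132,920; Chaudhri 60,419.81 → $60,420.
Totals: Vance $28,120 + $145,010 = $173,130; Lindqvist $28,120 + $181,260 = $209,380; Becker $28,120 + $120,840 = $148,960; Kowalski $28,120 + $132,920 = $161,040; Chaudhri $28,120 + $60,420 = $88,540.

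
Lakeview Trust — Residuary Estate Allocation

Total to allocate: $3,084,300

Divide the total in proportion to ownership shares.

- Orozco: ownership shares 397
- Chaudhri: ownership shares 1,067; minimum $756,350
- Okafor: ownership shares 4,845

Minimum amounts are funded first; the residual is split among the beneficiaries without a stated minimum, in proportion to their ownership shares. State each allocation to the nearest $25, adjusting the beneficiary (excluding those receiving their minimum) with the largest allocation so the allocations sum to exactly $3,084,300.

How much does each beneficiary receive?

Orozco: $176,300 · Chaudhri: $756,350 · Okafor: $2,151,650

Guaranteed amounts: Chaudhri $756,350. Balance $2,327,950.
Balance split over remaining ownership shares 5,242: Orozco 176,306.02 → $176,300; Okafor 2,151,643.98 → $2,151,650.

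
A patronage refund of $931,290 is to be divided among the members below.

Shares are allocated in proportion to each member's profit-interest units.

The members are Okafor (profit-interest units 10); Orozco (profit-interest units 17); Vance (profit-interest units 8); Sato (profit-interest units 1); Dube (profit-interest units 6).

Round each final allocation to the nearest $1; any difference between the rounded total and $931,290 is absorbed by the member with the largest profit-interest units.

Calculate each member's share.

Okafor: $221,736 | Orozco: $376,950 | Vance: $177,389 | Sato: $22,174 | Dube: $133,041

Profit-interest units total: 42.
Raw shares: Okafor 10/42 × $931,290 = 221,735.71; Orozco 17/42 × $931,290 = 376,950.71; Vance 8/42 × $931,290 = 177,388.57; Sato 1/42 × $931,290 = 22,173.57; Dube 6/42 × $931,290 = 133,041.43.
At nearest $1: Okafor $221,736; Orozco $376,951; Vance $177,389; Sato $22,174; Dube $133,041. Sum = $931,291.
Difference $931,290 − $931,291 = −$1 applied to largest profit-interest units (Orozco): Orozco becomes $376,950.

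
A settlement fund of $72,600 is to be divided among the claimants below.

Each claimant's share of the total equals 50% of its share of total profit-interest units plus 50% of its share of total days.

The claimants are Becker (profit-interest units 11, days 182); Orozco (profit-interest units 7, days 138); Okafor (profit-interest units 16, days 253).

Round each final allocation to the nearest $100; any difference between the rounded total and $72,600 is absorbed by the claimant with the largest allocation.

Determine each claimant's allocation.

Profit-interest units total 34; days total 573.
Blended shares (50% profit-interest units + 50% days): Becker 0.3206; Orozco 0.2234; Okafor 0.4561.
Pro-rata amounts: Becker 23,273.96; Orozco 16,215.94; Okafor 33,110.10.
Rounded to nearest $100: Becker $23,300; Orozco $16,200; Okafor $33,100. Sum = $72,600.
Rounded total matches; no reconciliation needed.

Becker: $23,300 | Orozco: $16,200 | Okafor: $33,100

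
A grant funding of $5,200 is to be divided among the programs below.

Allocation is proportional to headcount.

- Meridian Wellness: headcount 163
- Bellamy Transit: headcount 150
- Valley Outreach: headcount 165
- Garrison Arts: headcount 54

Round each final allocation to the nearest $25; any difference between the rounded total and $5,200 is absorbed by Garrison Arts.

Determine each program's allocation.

Combined headcount = 532.
Pro-rata amounts: Meridian Wellness 163/532 × $5,200 = 1,593.23; Bellamy Transit 150/532 × $5,200 = 1,466.17; Valley Outreach 165/532 × $5,200 = 1,612.78; Garrison Arts 54/532 × $5,200 = 527.82.
Rounded to nearest $25: Meridian Wellness $1,600; Bellamy Transit $1,475; Valley Outreach $1,625; Garrison Arts $525. Sum = $5,225.
Difference $5,200 − $5,225 = −$25 applied to Garrison Arts: Garrison Arts becomes $500.

Meridian Wellness: $1,600; Bellamy Transit: $1,475; Valley Outreach: $1,625; Garrison Arts: $500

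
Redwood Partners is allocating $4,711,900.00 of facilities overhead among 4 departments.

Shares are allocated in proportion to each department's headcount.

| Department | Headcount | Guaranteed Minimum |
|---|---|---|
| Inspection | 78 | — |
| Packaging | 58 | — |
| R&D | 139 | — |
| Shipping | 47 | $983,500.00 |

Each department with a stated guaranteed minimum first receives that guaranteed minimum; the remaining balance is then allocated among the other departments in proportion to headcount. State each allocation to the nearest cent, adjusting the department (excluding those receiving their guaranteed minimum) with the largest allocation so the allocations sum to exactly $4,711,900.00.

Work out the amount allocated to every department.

Fund the minimums — Shipping $983,500.00. Balance $3,728,400.00.
Balance split over remaining headcount 275: Inspection 1,057,509.8182 → $1,057,509.82; Packaging 786,353.4545 → $786,353.45; R&D 1,884,536.7273 → $1,884,536.73.

Inspection: $1,057,509.82; Packaging: $786,353.45; R&D: $1,884,536.73; Shipping: $983,500.00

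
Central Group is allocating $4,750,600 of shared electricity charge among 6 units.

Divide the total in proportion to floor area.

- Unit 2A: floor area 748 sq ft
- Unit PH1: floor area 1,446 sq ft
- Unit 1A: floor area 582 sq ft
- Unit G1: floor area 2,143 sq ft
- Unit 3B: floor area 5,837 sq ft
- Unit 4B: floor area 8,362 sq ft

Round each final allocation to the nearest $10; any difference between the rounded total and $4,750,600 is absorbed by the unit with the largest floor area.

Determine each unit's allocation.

Unit 2A: $185,870 · Unit PH1: $359,310 · Unit 1A: $144,620 · Unit G1: $532,510 · Unit 3B: $1,450,430 · Unit 4B: $2,077,860

Total floor area = 748 + 1,446 + 582 + 2,143 + 5,837 + 8,362 = 19,118.
Unrounded shares: Unit 2A 185,869.28; Unit PH1 359,314.13; Unit 1A 144,620.21; Unit G1 532,510.50; Unit 3B 1,450,426.41; Unit 4B 2,077,859.46.
After rounding ($10): Unit 2A $185,870; Unit PH1 $359,310; Unit 1A $144,620; Unit G1 $532,510; Unit 3B $1,450,430; Unit 4B $2,077,860. Sum = $4,750,600.
No rounding difference to absorb.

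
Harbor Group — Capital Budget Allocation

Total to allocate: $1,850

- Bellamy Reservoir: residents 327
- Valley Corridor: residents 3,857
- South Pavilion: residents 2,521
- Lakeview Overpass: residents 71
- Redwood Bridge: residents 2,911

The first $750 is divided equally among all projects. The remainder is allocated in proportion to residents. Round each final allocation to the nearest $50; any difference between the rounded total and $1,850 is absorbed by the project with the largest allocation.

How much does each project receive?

$750 shared equally gives $150 per project.
Remainder $1,100 by residents (total 9,687): Bellamy Reservoir 37.13 → $50; Valley Corridor 437.98 → $450; South Pavilion 286.27 → $300; Lakeview Overpass 8.06 → $0; Redwood Bridge 330.56 → $350.
Rounding difference −$50 on remainder applied to Valley Corridor.
Totals: Bellamy Reservoir $150 + $50 = $200; Valley Corridor $150 + $400 = $550; South Pavilion $150 + $300 = $450; Lakeview Overpass $150 + $0 = $150; Redwood Bridge $150 + $350 = $500.

Bellamy Reservoir: $200 | Valley Corridor: $550 | South Pavilion: $450 | Lakeview Overpass: $150 | Redwood Bridge: $500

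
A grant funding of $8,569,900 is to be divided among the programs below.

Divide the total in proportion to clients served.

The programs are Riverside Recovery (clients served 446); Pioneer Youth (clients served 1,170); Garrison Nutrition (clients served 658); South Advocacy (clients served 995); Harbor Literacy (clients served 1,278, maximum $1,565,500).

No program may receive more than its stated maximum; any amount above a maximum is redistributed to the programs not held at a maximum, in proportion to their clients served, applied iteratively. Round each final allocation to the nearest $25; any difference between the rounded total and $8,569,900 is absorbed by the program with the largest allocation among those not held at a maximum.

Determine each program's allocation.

Sum of clients served: 4,547.
Proportional shares (ignoring caps): Riverside Recovery 840,592.79; Pioneer Youth 2,205,142.51; Garrison Nutrition 1,240,157.07; South Advocacy 1,875,313.50; Harbor Literacy 2,408,694.13.
Cap binds for Harbor Literacy ($1,565,500); remaining pool $7,004,400 reallocated over remaining clients served 3,269.
Shares after redistribution: Riverside Recovery 955,632.43 → $955,625; Pioneer Youth 2,506,928.11 → $2,506,925; Garrison Nutrition 1,409,879.23 → $1,409,875; South Advocacy 2,131,960.23 → $2,131,950.
Rounding difference +$25 applied to Pioneer Youth → $2,506,950.

Riverside Recovery: $955,625; Pioneer Youth: $2,506,950; Garrison Nutrition: $1,409,875; South Advocacy: $2,131,950; Harbor Literacy: $1,565,500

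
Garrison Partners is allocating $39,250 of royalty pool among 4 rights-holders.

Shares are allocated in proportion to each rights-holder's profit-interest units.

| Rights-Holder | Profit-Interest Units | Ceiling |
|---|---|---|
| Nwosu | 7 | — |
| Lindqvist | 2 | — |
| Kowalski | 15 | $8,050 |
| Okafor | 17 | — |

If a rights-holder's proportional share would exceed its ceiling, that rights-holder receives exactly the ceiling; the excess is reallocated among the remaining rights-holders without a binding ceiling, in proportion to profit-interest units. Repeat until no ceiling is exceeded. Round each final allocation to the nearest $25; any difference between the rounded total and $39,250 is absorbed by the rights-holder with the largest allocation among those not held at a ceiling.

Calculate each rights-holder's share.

Total profit-interest units = 41.
Proportional shares (ignoring caps): Nwosu 6,701.22; Lindqvist 1,914.63; Kowalski 14,359.76; Okafor 16,274.39.
Held at cap: Kowalski ($8,050); residual $31,200 reallocated over remaining profit-interest units 26.
Shares after redistribution: Nwosu 8,400.00 → $8,400; Lindqvist 2,400.00 → $2,400; Okafor 20,400.00 → $20,400.

Nwosu: $8,400; Lindqvist: $2,400; Kowalski: $8,050; Okafor: $20,400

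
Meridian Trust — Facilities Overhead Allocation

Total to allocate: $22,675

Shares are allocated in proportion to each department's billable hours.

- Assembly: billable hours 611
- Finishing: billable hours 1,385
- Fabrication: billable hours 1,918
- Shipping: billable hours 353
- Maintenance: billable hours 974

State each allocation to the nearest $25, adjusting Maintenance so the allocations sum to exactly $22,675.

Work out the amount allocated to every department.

Assembly: $2,650 | Finishing: $6,000 | Fabrication: $8,300 | Shipping: $1,525 | Maintenance: $4,200

Combined billable hours = 5,241.
Unrounded shares: Assembly 611/5,241 × $22,675 = 2,643.47; Finishing 1,385/5,241 × $22,675 = 5,992.15; Fabrication 1,918/5,241 × $22,675 = 8,298.16; Shipping 353/5,241 × $22,675 = 1,527.24; Maintenance 974/5,241 × $22,675 = 4,213.98.
At nearest $25: Assembly $2,650; Finishing $6,000; Fabrication $8,300; Shipping $1,525; Maintenance $4,225. Sum = $22,700.
Difference $22,675 − $22,700 = −$25 applied to Maintenance: Maintenance becomes $4,200.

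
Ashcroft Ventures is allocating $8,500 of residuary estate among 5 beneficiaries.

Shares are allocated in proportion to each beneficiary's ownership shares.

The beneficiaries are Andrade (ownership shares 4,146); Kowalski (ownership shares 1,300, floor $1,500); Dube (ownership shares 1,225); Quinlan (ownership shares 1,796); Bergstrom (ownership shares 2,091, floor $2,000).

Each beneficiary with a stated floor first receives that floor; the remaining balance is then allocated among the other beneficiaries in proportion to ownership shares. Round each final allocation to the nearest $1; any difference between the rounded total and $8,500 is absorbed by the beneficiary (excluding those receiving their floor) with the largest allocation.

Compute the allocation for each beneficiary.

Andrade: $2,892 · Kowalski: $1,500 · Dube: $855 · Quinlan: $1,253 · Bergstrom: $2,000

Minimums first: Kowalski $1,500; Bergstrom $2,000. Residual $5,000.
Residual split over remaining ownership shares 7,167: Andrade 2,892.42 → $2,892; Dube 854.61 → $855; Quinlan 1,252.96 → $1,253.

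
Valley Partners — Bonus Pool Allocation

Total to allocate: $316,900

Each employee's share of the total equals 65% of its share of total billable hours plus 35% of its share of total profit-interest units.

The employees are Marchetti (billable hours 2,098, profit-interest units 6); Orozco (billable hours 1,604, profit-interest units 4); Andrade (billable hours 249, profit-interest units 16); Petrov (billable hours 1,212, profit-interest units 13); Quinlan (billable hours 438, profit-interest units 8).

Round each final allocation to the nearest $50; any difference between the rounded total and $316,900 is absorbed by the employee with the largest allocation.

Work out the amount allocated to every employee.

Billable hours total 5,601; profit-interest units total 47.
Combined weights (65% billable hours + 35% profit-interest units): Marchetti 0.2882; Orozco 0.2159; Andrade 0.1480; Petrov 0.2375; Quinlan 0.1104.
Unrounded shares: Marchetti 91,316.39; Orozco 68,429.03; Andrade 46,915.64; Petrov 75,251.70; Quinlan 34,987.24.
After rounding ($50): Marchetti $91,300; Orozco $68,450; Andrade $46,900; Petrov $75,250; Quinlan $35,000. Sum = $316,900.
No rounding difference to absorb.

Marchetti: $91,300 · Orozco: $68,450 · Andrade: $46,900 · Petrov: $75,250 · Quinlan: $35,000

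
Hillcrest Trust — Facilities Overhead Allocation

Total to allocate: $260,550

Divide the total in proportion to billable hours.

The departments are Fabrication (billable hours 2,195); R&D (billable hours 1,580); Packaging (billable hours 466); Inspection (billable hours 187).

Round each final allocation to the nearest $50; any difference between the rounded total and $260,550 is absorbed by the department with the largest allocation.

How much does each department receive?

Combined billable hours = 4,428.
Proportional shares: Fabrication 2,195/4,428 × $260,550 = 129,157.01; R&D 1,580/4,428 × $260,550 = 92,969.51; Packaging 466/4,428 × $260,550 = 27,420.12; Inspection 187/4,428 × $260,550 = 11,003.35.
Rounded to nearest $50: Fabrication $129,150; R&D $92,950; Packaging $27,400; Inspection $11,000. Sum = $260,500.
Difference $260,550 − $260,500 = +$50 applied to largest allocation (Fabrication): Fabrication becomes $129,200.

Fabrication: $129,200; R&D: $92,950; Packaging: $27,400; Inspection: $11,000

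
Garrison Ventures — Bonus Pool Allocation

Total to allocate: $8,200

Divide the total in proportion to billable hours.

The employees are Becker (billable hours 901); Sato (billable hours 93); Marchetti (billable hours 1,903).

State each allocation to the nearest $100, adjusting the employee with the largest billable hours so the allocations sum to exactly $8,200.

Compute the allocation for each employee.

Billable hours total: 901 + 93 + 1,903 = 2,897.
Raw shares: Becker 2,550.29; Sato 263.24; Marchetti 5,386.47.
At nearest $100: Becker $2,600; Sato $300; Marchetti $5,400. Sum = $8,300.
Difference $8,200 − $8,300 = −$100 applied to largest billable hours (Marchetti): Marchetti becomes $5,300.

Becker: $2,600 · Sato: $300 · Marchetti: $5,300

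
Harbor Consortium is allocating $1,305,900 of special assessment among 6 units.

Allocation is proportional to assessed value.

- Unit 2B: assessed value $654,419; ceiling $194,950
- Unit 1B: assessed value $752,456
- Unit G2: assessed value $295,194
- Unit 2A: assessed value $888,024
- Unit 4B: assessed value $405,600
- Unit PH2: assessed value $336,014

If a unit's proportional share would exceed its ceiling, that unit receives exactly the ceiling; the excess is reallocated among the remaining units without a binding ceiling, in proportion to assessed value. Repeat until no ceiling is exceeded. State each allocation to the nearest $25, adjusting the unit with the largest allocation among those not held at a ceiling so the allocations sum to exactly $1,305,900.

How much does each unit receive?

Total assessed value = 3,331,707.
Unconstrained shares: Unit 2B 256,506.88; Unit 1B 294,933.59; Unit G2 115,704.61; Unit 2A 348,070.99; Unit 4B 158,979.48; Unit PH2 131,704.46.
Capped: Unit 2B ($194,950); remaining pool $1,110,950 reallocated over remaining assessed value 2,677,288.
Shares after redistribution: Unit 1B 312,234.24 → $312,225; Unit G2 122,491.78 → $122,500; Unit 2A 368,488.66 → $368,500; Unit 4B 168,305.14 → $168,300; Unit PH2 139,430.18 → $139,425.

Unit 2B: $194,950; Unit 1B: $312,225; Unit G2: $122,500; Unit 2A: $368,500; Unit 4B: $168,300; Unit PH2: $139,425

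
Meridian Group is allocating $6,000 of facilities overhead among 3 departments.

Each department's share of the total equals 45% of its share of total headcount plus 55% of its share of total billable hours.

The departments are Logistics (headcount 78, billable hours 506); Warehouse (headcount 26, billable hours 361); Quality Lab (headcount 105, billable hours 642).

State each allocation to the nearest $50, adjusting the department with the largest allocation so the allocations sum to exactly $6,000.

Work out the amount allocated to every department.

Totals — headcount 209, billable hours 1,509.
Blended shares (45% headcount + 55% billable hours): Logistics 0.3524; Warehouse 0.1876; Quality Lab 0.4601.
Raw shares: Logistics 2,114.22; Warehouse 1,125.35; Quality Lab 2,760.44.
At nearest $50: Logistics $2,100; Warehouse $1,150; Quality Lab $2,750. Sum = $6,000.
Rounded total matches; no reconciliation needed.

Logistics: $2,100 | Warehouse: $1,150 | Quality Lab: $2,750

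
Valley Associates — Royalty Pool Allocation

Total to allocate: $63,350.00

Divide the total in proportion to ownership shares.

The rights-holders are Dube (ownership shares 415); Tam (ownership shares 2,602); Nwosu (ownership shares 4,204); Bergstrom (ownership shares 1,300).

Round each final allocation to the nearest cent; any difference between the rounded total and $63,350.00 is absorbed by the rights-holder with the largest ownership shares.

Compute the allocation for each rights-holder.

Sum of ownership shares: 415 + 2,602 + 4,204 + 1,300 = 8,521.
Unrounded shares: Dube 3,085.3480; Tam 19,344.7600; Nwosu 31,254.9466; Bergstrom 9,664.9454.
At nearest cent: Dube $3,085.35; Tam $19,344.76; Nwosu $31,254.95; Bergstrom $9,664.95. Sum = $63,350.01.
Difference $63,350.00 − $63,350.01 = −$0.01 applied to largest ownership shares (Nwosu): Nwosu becomes $31,254.94.

Dube: $3,085.35 · Tam: $19,344.76 · Nwosu: $31,254.94 · Bergstrom: $9,664.95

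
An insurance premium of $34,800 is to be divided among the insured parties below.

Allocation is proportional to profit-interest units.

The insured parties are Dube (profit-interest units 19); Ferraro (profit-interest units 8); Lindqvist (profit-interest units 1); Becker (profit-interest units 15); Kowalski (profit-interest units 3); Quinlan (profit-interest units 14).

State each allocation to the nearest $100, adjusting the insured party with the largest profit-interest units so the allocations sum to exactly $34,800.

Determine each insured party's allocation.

Profit-interest units total: 60.
Proportional shares: Dube 19/60 × $34,800 = 11,020.00; Ferraro 8/60 × $34,800 = 4,640.00; Lindqvist 1/60 × $34,800 = 580.00; Becker 15/60 × $34,800 = 8,700.00; Kowalski 3/60 × $34,800 = 1,740.00; Quinlan 14/60 × $34,800 = 8,120.00.
Rounded to nearest $100: Dube $11,000; Ferraro $4,600; Lindqvist $600; Becker $8,700; Kowalski $1,700; Quinlan $8,100. Sum = $34,700.
Difference $34,800 − $34,700 = +$100 applied to largest profit-interest units (Dube): Dube becomes $11,100.

Dube: $11,100 | Ferraro: $4,600 | Lindqvist: $600 | Becker: $8,700 | Kowalski: $1,700 | Quinlan: $8,100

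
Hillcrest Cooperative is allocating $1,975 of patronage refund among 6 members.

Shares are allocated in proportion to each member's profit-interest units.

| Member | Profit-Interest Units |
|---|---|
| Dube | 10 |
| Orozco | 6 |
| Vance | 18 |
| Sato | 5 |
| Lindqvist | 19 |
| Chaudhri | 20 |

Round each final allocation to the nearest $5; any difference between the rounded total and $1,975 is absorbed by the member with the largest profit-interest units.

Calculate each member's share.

Combined profit-interest units = 10 + 6 + 18 + 5 + 19 + 20 = 78.
Raw shares: Dube 253.21; Orozco 151.92; Vance 455.77; Sato 126.60; Lindqvist 481.09; Chaudhri 506.41.
Rounded to nearest $5: Dube $255; Orozco $150; Vance $455; Sato $125; Lindqvist $480; Chaudhri $505. Sum = $1,970.
Difference $1,975 − $1,970 = +$5 applied to largest profit-interest units (Chaudhri): Chaudhri becomes $510.

Dube: $255 · Orozco: $150 · Vance: $455 · Sato: $125 · Lindqvist: $480 · Chaudhri: $510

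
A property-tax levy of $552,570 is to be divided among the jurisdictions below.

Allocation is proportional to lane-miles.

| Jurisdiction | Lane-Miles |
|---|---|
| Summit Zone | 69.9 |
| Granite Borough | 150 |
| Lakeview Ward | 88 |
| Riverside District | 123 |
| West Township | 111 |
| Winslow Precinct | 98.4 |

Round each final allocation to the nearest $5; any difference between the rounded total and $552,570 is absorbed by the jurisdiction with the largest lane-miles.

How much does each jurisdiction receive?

Summit Zone: $60,325 | Granite Borough: $129,445 | Lakeview Ward: $75,945 | Riverside District: $106,145 | West Township: $95,790 | Winslow Precinct: $84,920

Total lane-miles = 640.3.
Unrounded shares: Summit Zone 69.9/640.3 × $552,570 = 60,322.73; Granite Borough 150/640.3 × $552,570 = 129,447.92; Lakeview Ward 88/640.3 × $552,570 = 75,942.78; Riverside District 123/640.3 × $552,570 = 106,147.29; West Township 111/640.3 × $552,570 = 95,791.46; Winslow Precinct 98.4/640.3 × $552,570 = 84,917.83.
After rounding ($5): Summit Zone $60,325; Granite Borough $129,450; Lakeview Ward $75,945; Riverside District $106,145; West Township $95,790; Winslow Precinct $84,920. Sum = $552,575.
Difference $552,570 − $552,575 = −$5 applied to largest lane-miles (Granite Borough): Granite Borough becomes $129,445.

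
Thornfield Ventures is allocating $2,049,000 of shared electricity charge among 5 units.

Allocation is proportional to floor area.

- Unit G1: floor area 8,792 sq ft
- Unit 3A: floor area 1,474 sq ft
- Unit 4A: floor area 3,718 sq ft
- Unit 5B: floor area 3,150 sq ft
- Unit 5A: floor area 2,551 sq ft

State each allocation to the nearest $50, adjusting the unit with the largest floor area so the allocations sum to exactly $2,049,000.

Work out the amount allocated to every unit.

Unit G1: $915,100; Unit 3A: $153,450; Unit 4A: $387,000; Unit 5B: $327,900; Unit 5A: $265,550

Total floor area = 8,792 + 1,474 + 3,718 + 3,150 + 2,551 = 19,685.
Proportional shares: Unit G1 915,154.08; Unit 3A 153,427.79; Unit 4A 387,004.42; Unit 5B 327,881.64; Unit 5A 265,532.08.
Rounded to nearest $50: Unit G1 $915,150; Unit 3A $153,450; Unit 4A $387,000; Unit 5B $327,900; Unit 5A $265,550. Sum = $2,049,050.
Difference $2,049,000 − $2,049,050 = −$50 applied to largest floor area (Unit G1): Unit G1 becomes $915,100.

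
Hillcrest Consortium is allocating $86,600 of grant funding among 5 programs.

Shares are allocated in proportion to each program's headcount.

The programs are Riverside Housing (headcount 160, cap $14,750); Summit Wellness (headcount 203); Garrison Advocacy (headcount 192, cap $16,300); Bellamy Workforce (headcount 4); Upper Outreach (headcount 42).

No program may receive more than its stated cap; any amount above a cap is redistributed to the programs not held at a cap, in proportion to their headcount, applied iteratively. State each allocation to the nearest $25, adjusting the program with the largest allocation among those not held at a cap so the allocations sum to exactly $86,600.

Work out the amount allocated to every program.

Sum of headcount: 601.
Unconstrained shares: Riverside Housing 23,054.91; Summit Wellness 29,250.92; Garrison Advocacy 27,665.89; Bellamy Workforce 576.37; Upper Outreach 6,051.91.
Cap binds for Riverside Housing ($14,750), Garrison Advocacy ($16,300); balance $55,550 reallocated over remaining headcount 249.
Redistributed shares: Summit Wellness 45,287.75 → $45,300; Bellamy Workforce 892.37 → $900; Upper Outreach 9,369.88 → $9,375.
Rounding difference −$25 applied to Summit Wellness → $45,275.

Riverside Housing: $14,750 | Summit Wellness: $45,275 | Garrison Advocacy: $16,300 | Bellamy Workforce: $900 | Upper Outreach: $9,375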